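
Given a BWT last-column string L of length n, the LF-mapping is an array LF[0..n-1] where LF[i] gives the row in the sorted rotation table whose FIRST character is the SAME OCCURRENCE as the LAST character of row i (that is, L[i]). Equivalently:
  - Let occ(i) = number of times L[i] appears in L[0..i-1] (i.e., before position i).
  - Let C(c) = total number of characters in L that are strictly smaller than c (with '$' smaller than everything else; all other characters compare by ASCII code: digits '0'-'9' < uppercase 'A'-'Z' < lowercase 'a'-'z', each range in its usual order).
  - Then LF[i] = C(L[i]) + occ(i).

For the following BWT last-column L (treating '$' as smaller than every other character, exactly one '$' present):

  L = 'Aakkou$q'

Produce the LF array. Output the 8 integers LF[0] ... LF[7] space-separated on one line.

Answer: 1 2 3 4 5 7 0 6

Derivation:
Char counts: '$':1, 'A':1, 'a':1, 'k':2, 'o':1, 'q':1, 'u':1
C (first-col start): C('$')=0, C('A')=1, C('a')=2, C('k')=3, C('o')=5, C('q')=6, C('u')=7
L[0]='A': occ=0, LF[0]=C('A')+0=1+0=1
L[1]='a': occ=0, LF[1]=C('a')+0=2+0=2
L[2]='k': occ=0, LF[2]=C('k')+0=3+0=3
L[3]='k': occ=1, LF[3]=C('k')+1=3+1=4
L[4]='o': occ=0, LF[4]=C('o')+0=5+0=5
L[5]='u': occ=0, LF[5]=C('u')+0=7+0=7
L[6]='$': occ=0, LF[6]=C('$')+0=0+0=0
L[7]='q': occ=0, LF[7]=C('q')+0=6+0=6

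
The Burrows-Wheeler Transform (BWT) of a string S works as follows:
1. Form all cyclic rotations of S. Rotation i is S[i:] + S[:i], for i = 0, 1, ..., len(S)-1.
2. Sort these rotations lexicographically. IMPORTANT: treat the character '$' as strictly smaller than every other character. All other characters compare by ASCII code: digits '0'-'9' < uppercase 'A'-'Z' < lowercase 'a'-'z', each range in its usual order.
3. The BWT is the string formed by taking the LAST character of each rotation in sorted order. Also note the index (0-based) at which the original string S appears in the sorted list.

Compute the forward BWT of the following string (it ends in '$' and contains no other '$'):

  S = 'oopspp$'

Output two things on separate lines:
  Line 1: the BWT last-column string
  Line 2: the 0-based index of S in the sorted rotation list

Answer: p$opsop
1

Derivation:
All 7 rotations (rotation i = S[i:]+S[:i]):
  rot[0] = oopspp$
  rot[1] = opspp$o
  rot[2] = pspp$oo
  rot[3] = spp$oop
  rot[4] = pp$oops
  rot[5] = p$oopsp
  rot[6] = $oopspp
Sorted (with $ < everything):
  sorted[0] = $oopspp  (last char: 'p')
  sorted[1] = oopspp$  (last char: '$')
  sorted[2] = opspp$o  (last char: 'o')
  sorted[3] = p$oopsp  (last char: 'p')
  sorted[4] = pp$oops  (last char: 's')
  sorted[5] = pspp$oo  (last char: 'o')
  sorted[6] = spp$oop  (last char: 'p')
Last column: p$opsop
Original string S is at sorted index 1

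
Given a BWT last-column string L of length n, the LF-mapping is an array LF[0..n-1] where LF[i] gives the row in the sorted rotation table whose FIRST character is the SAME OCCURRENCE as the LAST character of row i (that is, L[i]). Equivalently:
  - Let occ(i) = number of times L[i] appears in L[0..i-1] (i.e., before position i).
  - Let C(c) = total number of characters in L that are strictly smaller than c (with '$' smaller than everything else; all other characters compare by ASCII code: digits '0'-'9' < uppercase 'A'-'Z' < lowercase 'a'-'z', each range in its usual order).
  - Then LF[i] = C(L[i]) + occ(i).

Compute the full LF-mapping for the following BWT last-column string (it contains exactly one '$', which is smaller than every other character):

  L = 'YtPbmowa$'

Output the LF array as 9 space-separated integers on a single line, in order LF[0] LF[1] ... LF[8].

Char counts: '$':1, 'P':1, 'Y':1, 'a':1, 'b':1, 'm':1, 'o':1, 't':1, 'w':1
C (first-col start): C('$')=0, C('P')=1, C('Y')=2, C('a')=3, C('b')=4, C('m')=5, C('o')=6, C('t')=7, C('w')=8
L[0]='Y': occ=0, LF[0]=C('Y')+0=2+0=2
L[1]='t': occ=0, LF[1]=C('t')+0=7+0=7
L[2]='P': occ=0, LF[2]=C('P')+0=1+0=1
L[3]='b': occ=0, LF[3]=C('b')+0=4+0=4
L[4]='m': occ=0, LF[4]=C('m')+0=5+0=5
L[5]='o': occ=0, LF[5]=C('o')+0=6+0=6
L[6]='w': occ=0, LF[6]=C('w')+0=8+0=8
L[7]='a': occ=0, LF[7]=C('a')+0=3+0=3
L[8]='$': occ=0, LF[8]=C('$')+0=0+0=0

Answer: 2 7 1 4 5 6 8 3 0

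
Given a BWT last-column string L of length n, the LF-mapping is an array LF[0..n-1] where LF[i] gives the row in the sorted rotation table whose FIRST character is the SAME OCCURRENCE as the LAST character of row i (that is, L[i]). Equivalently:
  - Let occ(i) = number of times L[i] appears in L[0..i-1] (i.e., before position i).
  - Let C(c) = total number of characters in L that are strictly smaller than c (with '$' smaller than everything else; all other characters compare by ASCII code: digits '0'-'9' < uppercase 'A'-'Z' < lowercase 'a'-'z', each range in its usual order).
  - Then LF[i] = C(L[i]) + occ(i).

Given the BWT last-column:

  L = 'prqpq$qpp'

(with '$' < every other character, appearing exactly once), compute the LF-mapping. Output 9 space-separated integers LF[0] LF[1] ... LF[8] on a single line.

Answer: 1 8 5 2 6 0 7 3 4

Derivation:
Char counts: '$':1, 'p':4, 'q':3, 'r':1
C (first-col start): C('$')=0, C('p')=1, C('q')=5, C('r')=8
L[0]='p': occ=0, LF[0]=C('p')+0=1+0=1
L[1]='r': occ=0, LF[1]=C('r')+0=8+0=8
L[2]='q': occ=0, LF[2]=C('q')+0=5+0=5
L[3]='p': occ=1, LF[3]=C('p')+1=1+1=2
L[4]='q': occ=1, LF[4]=C('q')+1=5+1=6
L[5]='$': occ=0, LF[5]=C('$')+0=0+0=0
L[6]='q': occ=2, LF[6]=C('q')+2=5+2=7
L[7]='p': occ=2, LF[7]=C('p')+2=1+2=3
L[8]='p': occ=3, LF[8]=C('p')+3=1+3=4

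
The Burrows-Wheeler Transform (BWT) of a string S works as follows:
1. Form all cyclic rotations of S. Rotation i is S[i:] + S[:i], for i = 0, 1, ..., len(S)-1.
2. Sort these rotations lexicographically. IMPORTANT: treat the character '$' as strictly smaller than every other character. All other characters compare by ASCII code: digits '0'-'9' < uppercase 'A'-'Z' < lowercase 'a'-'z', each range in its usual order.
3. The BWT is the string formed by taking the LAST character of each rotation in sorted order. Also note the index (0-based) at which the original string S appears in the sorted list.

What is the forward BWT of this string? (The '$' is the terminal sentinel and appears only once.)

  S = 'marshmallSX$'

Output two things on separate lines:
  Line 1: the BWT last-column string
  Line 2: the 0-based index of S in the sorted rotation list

Answer: XlSmmslah$ar
9

Derivation:
All 12 rotations (rotation i = S[i:]+S[:i]):
  rot[0] = marshmallSX$
  rot[1] = arshmallSX$m
  rot[2] = rshmallSX$ma
  rot[3] = shmallSX$mar
  rot[4] = hmallSX$mars
  rot[5] = mallSX$marsh
  rot[6] = allSX$marshm
  rot[7] = llSX$marshma
  rot[8] = lSX$marshmal
  rot[9] = SX$marshmall
  rot[10] = X$marshmallS
  rot[11] = $marshmallSX
Sorted (with $ < everything):
  sorted[0] = $marshmallSX  (last char: 'X')
  sorted[1] = SX$marshmall  (last char: 'l')
  sorted[2] = X$marshmallS  (last char: 'S')
  sorted[3] = allSX$marshm  (last char: 'm')
  sorted[4] = arshmallSX$m  (last char: 'm')
  sorted[5] = hmallSX$mars  (last char: 's')
  sorted[6] = lSX$marshmal  (last char: 'l')
  sorted[7] = llSX$marshma  (last char: 'a')
  sorted[8] = mallSX$marsh  (last char: 'h')
  sorted[9] = marshmallSX$  (last char: '$')
  sorted[10] = rshmallSX$ma  (last char: 'a')
  sorted[11] = shmallSX$mar  (last char: 'r')
Last column: XlSmmslah$ar
Original string S is at sorted index 9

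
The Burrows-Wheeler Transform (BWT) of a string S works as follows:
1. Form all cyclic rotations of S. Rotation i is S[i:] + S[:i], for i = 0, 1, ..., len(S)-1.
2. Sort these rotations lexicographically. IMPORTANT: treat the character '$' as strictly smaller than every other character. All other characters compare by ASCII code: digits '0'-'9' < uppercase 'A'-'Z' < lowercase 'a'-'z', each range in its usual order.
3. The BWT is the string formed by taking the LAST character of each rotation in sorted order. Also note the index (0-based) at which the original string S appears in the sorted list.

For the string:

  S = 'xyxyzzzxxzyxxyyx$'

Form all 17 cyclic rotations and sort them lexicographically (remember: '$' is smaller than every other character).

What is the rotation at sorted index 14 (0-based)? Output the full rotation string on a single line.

All 17 rotations (rotation i = S[i:]+S[:i]):
  rot[0] = xyxyzzzxxzyxxyyx$
  rot[1] = yxyzzzxxzyxxyyx$x
  rot[2] = xyzzzxxzyxxyyx$xy
  rot[3] = yzzzxxzyxxyyx$xyx
  rot[4] = zzzxxzyxxyyx$xyxy
  rot[5] = zzxxzyxxyyx$xyxyz
  rot[6] = zxxzyxxyyx$xyxyzz
  rot[7] = xxzyxxyyx$xyxyzzz
  rot[8] = xzyxxyyx$xyxyzzzx
  rot[9] = zyxxyyx$xyxyzzzxx
  rot[10] = yxxyyx$xyxyzzzxxz
  rot[11] = xxyyx$xyxyzzzxxzy
  rot[12] = xyyx$xyxyzzzxxzyx
  rot[13] = yyx$xyxyzzzxxzyxx
  rot[14] = yx$xyxyzzzxxzyxxy
  rot[15] = x$xyxyzzzxxzyxxyy
  rot[16] = $xyxyzzzxxzyxxyyx
Sorted (with $ < everything):
  sorted[0] = $xyxyzzzxxzyxxyyx
  sorted[1] = x$xyxyzzzxxzyxxyy
  sorted[2] = xxyyx$xyxyzzzxxzy
  sorted[3] = xxzyxxyyx$xyxyzzz
  sorted[4] = xyxyzzzxxzyxxyyx$
  sorted[5] = xyyx$xyxyzzzxxzyx
  sorted[6] = xyzzzxxzyxxyyx$xy
  sorted[7] = xzyxxyyx$xyxyzzzx
  sorted[8] = yx$xyxyzzzxxzyxxy
  sorted[9] = yxxyyx$xyxyzzzxxz
  sorted[10] = yxyzzzxxzyxxyyx$x
  sorted[11] = yyx$xyxyzzzxxzyxx
  sorted[12] = yzzzxxzyxxyyx$xyx
  sorted[13] = zxxzyxxyyx$xyxyzz
  sorted[14] = zyxxyyx$xyxyzzzxx
  sorted[15] = zzxxzyxxyyx$xyxyz
  sorted[16] = zzzxxzyxxyyx$xyxy
sorted[14] = zyxxyyx$xyxyzzzxx

Answer: zyxxyyx$xyxyzzzxx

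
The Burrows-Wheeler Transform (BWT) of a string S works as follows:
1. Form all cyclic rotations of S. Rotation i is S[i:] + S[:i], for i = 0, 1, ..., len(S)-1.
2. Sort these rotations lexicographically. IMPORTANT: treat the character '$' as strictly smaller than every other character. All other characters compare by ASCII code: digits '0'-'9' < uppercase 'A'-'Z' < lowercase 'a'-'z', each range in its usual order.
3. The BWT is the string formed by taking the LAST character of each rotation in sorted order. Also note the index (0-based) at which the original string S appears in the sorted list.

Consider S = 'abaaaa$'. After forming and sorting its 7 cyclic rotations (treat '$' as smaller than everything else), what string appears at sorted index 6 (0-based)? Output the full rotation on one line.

All 7 rotations (rotation i = S[i:]+S[:i]):
  rot[0] = abaaaa$
  rot[1] = baaaa$a
  rot[2] = aaaa$ab
  rot[3] = aaa$aba
  rot[4] = aa$abaa
  rot[5] = a$abaaa
  rot[6] = $abaaaa
Sorted (with $ < everything):
  sorted[0] = $abaaaa
  sorted[1] = a$abaaa
  sorted[2] = aa$abaa
  sorted[3] = aaa$aba
  sorted[4] = aaaa$ab
  sorted[5] = abaaaa$
  sorted[6] = baaaa$a
sorted[6] = baaaa$a

Answer: baaaa$a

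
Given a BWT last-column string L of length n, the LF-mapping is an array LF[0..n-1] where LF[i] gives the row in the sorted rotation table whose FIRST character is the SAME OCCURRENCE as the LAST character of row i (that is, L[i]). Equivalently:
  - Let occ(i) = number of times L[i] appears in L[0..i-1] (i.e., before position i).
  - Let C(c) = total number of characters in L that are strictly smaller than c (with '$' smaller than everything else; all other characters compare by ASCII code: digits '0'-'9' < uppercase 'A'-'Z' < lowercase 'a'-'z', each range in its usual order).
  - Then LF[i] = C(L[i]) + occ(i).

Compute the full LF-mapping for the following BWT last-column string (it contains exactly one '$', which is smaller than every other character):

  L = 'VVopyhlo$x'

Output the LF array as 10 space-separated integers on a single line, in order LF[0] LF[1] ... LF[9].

Char counts: '$':1, 'V':2, 'h':1, 'l':1, 'o':2, 'p':1, 'x':1, 'y':1
C (first-col start): C('$')=0, C('V')=1, C('h')=3, C('l')=4, C('o')=5, C('p')=7, C('x')=8, C('y')=9
L[0]='V': occ=0, LF[0]=C('V')+0=1+0=1
L[1]='V': occ=1, LF[1]=C('V')+1=1+1=2
L[2]='o': occ=0, LF[2]=C('o')+0=5+0=5
L[3]='p': occ=0, LF[3]=C('p')+0=7+0=7
L[4]='y': occ=0, LF[4]=C('y')+0=9+0=9
L[5]='h': occ=0, LF[5]=C('h')+0=3+0=3
L[6]='l': occ=0, LF[6]=C('l')+0=4+0=4
L[7]='o': occ=1, LF[7]=C('o')+1=5+1=6
L[8]='$': occ=0, LF[8]=C('$')+0=0+0=0
L[9]='x': occ=0, LF[9]=C('x')+0=8+0=8

Answer: 1 2 5 7 9 3 4 6 0 8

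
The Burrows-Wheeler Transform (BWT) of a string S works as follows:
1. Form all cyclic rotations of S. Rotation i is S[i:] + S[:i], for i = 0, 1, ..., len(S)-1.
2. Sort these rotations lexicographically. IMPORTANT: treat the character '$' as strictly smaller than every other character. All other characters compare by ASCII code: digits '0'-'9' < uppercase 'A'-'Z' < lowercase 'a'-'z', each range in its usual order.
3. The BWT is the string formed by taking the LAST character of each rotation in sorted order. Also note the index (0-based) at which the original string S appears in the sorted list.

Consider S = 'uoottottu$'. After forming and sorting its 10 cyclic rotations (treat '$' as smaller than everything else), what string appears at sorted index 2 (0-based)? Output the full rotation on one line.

All 10 rotations (rotation i = S[i:]+S[:i]):
  rot[0] = uoottottu$
  rot[1] = oottottu$u
  rot[2] = ottottu$uo
  rot[3] = ttottu$uoo
  rot[4] = tottu$uoot
  rot[5] = ottu$uoott
  rot[6] = ttu$uootto
  rot[7] = tu$uoottot
  rot[8] = u$uoottott
  rot[9] = $uoottottu
Sorted (with $ < everything):
  sorted[0] = $uoottottu
  sorted[1] = oottottu$u
  sorted[2] = ottottu$uo
  sorted[3] = ottu$uoott
  sorted[4] = tottu$uoot
  sorted[5] = ttottu$uoo
  sorted[6] = ttu$uootto
  sorted[7] = tu$uoottot
  sorted[8] = u$uoottott
  sorted[9] = uoottottu$
sorted[2] = ottottu$uo

Answer: ottottu$uo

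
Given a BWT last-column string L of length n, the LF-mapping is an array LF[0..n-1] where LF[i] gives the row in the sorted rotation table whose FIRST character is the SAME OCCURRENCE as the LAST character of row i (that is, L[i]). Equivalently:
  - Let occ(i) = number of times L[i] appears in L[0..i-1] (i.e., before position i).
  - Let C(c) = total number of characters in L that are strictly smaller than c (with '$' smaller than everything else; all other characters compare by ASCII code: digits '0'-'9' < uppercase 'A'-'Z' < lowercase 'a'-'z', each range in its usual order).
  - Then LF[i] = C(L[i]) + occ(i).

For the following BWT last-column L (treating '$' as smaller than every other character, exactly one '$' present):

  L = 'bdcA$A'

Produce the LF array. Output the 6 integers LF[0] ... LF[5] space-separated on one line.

Answer: 3 5 4 1 0 2

Derivation:
Char counts: '$':1, 'A':2, 'b':1, 'c':1, 'd':1
C (first-col start): C('$')=0, C('A')=1, C('b')=3, C('c')=4, C('d')=5
L[0]='b': occ=0, LF[0]=C('b')+0=3+0=3
L[1]='d': occ=0, LF[1]=C('d')+0=5+0=5
L[2]='c': occ=0, LF[2]=C('c')+0=4+0=4
L[3]='A': occ=0, LF[3]=C('A')+0=1+0=1
L[4]='$': occ=0, LF[4]=C('$')+0=0+0=0
L[5]='A': occ=1, LF[5]=C('A')+1=1+1=2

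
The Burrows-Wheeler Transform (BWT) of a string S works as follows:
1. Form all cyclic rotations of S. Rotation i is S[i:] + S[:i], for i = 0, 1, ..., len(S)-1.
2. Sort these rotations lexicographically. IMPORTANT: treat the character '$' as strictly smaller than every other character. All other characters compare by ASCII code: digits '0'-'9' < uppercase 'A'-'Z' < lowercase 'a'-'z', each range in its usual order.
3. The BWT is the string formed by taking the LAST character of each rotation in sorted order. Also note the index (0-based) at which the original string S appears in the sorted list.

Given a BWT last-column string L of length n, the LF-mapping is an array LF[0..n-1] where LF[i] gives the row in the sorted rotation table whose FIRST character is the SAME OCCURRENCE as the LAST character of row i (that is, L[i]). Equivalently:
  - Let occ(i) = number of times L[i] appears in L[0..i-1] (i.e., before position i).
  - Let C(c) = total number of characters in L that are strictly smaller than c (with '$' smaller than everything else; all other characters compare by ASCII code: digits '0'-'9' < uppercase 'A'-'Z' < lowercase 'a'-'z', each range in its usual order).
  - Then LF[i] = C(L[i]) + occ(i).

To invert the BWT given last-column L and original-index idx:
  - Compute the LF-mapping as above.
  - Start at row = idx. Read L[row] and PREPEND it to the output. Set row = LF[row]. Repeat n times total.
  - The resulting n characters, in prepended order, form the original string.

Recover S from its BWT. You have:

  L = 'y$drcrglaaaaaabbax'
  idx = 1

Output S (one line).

LF mapping: 17 0 11 14 10 15 12 13 1 2 3 4 5 6 8 9 7 16
Walk LF starting at row 1, prepending L[row]:
  step 1: row=1, L[1]='$', prepend. Next row=LF[1]=0
  step 2: row=0, L[0]='y', prepend. Next row=LF[0]=17
  step 3: row=17, L[17]='x', prepend. Next row=LF[17]=16
  step 4: row=16, L[16]='a', prepend. Next row=LF[16]=7
  step 5: row=7, L[7]='l', prepend. Next row=LF[7]=13
  step 6: row=13, L[13]='a', prepend. Next row=LF[13]=6
  step 7: row=6, L[6]='g', prepend. Next row=LF[6]=12
  step 8: row=12, L[12]='a', prepend. Next row=LF[12]=5
  step 9: row=5, L[5]='r', prepend. Next row=LF[5]=15
  step 10: row=15, L[15]='b', prepend. Next row=LF[15]=9
  step 11: row=9, L[9]='a', prepend. Next row=LF[9]=2
  step 12: row=2, L[2]='d', prepend. Next row=LF[2]=11
  step 13: row=11, L[11]='a', prepend. Next row=LF[11]=4
  step 14: row=4, L[4]='c', prepend. Next row=LF[4]=10
  step 15: row=10, L[10]='a', prepend. Next row=LF[10]=3
  step 16: row=3, L[3]='r', prepend. Next row=LF[3]=14
  step 17: row=14, L[14]='b', prepend. Next row=LF[14]=8
  step 18: row=8, L[8]='a', prepend. Next row=LF[8]=1
Reversed output: abracadabragalaxy$

Answer: abracadabragalaxy$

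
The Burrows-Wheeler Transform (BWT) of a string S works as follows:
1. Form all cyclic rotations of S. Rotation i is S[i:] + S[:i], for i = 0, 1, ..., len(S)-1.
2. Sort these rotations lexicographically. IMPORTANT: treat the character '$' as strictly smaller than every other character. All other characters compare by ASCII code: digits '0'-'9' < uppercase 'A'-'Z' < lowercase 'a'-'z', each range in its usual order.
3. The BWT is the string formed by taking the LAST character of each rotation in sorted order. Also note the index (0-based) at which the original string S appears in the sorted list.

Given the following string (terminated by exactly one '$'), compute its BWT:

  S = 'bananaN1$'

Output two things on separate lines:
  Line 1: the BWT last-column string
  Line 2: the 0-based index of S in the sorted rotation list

All 9 rotations (rotation i = S[i:]+S[:i]):
  rot[0] = bananaN1$
  rot[1] = ananaN1$b
  rot[2] = nanaN1$ba
  rot[3] = anaN1$ban
  rot[4] = naN1$bana
  rot[5] = aN1$banan
  rot[6] = N1$banana
  rot[7] = 1$bananaN
  rot[8] = $bananaN1
Sorted (with $ < everything):
  sorted[0] = $bananaN1  (last char: '1')
  sorted[1] = 1$bananaN  (last char: 'N')
  sorted[2] = N1$banana  (last char: 'a')
  sorted[3] = aN1$banan  (last char: 'n')
  sorted[4] = anaN1$ban  (last char: 'n')
  sorted[5] = ananaN1$b  (last char: 'b')
  sorted[6] = bananaN1$  (last char: '$')
  sorted[7] = naN1$bana  (last char: 'a')
  sorted[8] = nanaN1$ba  (last char: 'a')
Last column: 1Nannb$aa
Original string S is at sorted index 6

Answer: 1Nannb$aa
6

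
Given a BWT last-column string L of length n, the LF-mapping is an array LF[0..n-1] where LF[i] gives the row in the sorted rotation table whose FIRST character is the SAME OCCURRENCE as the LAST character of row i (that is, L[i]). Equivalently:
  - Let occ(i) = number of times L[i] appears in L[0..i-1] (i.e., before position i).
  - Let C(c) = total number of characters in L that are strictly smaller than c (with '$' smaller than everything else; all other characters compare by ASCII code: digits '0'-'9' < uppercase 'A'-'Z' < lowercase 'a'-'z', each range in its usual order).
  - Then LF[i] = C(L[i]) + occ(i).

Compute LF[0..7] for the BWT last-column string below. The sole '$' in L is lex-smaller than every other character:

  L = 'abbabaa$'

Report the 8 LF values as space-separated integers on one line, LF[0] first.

Answer: 1 5 6 2 7 3 4 0

Derivation:
Char counts: '$':1, 'a':4, 'b':3
C (first-col start): C('$')=0, C('a')=1, C('b')=5
L[0]='a': occ=0, LF[0]=C('a')+0=1+0=1
L[1]='b': occ=0, LF[1]=C('b')+0=5+0=5
L[2]='b': occ=1, LF[2]=C('b')+1=5+1=6
L[3]='a': occ=1, LF[3]=C('a')+1=1+1=2
L[4]='b': occ=2, LF[4]=C('b')+2=5+2=7
L[5]='a': occ=2, LF[5]=C('a')+2=1+2=3
L[6]='a': occ=3, LF[6]=C('a')+3=1+3=4
L[7]='$': occ=0, LF[7]=C('$')+0=0+0=0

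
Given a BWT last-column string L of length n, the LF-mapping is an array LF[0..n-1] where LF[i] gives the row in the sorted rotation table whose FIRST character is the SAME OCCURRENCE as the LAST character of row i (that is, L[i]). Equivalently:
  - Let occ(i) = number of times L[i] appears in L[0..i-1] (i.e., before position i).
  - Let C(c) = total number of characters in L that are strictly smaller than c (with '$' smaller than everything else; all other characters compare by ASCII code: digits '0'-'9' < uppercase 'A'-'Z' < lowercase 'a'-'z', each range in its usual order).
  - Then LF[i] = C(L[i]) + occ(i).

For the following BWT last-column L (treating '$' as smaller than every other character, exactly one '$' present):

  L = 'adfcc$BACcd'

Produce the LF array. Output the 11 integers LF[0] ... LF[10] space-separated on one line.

Char counts: '$':1, 'A':1, 'B':1, 'C':1, 'a':1, 'c':3, 'd':2, 'f':1
C (first-col start): C('$')=0, C('A')=1, C('B')=2, C('C')=3, C('a')=4, C('c')=5, C('d')=8, C('f')=10
L[0]='a': occ=0, LF[0]=C('a')+0=4+0=4
L[1]='d': occ=0, LF[1]=C('d')+0=8+0=8
L[2]='f': occ=0, LF[2]=C('f')+0=10+0=10
L[3]='c': occ=0, LF[3]=C('c')+0=5+0=5
L[4]='c': occ=1, LF[4]=C('c')+1=5+1=6
L[5]='$': occ=0, LF[5]=C('$')+0=0+0=0
L[6]='B': occ=0, LF[6]=C('B')+0=2+0=2
L[7]='A': occ=0, LF[7]=C('A')+0=1+0=1
L[8]='C': occ=0, LF[8]=C('C')+0=3+0=3
L[9]='c': occ=2, LF[9]=C('c')+2=5+2=7
L[10]='d': occ=1, LF[10]=C('d')+1=8+1=9

Answer: 4 8 10 5 6 0 2 1 3 7 9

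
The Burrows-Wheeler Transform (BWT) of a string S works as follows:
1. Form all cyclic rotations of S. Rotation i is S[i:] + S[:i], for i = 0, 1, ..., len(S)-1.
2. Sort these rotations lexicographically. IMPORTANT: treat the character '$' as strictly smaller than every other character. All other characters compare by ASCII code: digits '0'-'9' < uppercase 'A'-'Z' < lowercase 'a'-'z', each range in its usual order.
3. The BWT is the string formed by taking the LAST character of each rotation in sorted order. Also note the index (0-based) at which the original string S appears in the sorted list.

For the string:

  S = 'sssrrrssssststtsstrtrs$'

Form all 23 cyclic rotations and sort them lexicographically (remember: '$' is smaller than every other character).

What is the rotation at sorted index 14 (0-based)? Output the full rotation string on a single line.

Answer: sststtsstrtrs$sssrrrsss

Derivation:
All 23 rotations (rotation i = S[i:]+S[:i]):
  rot[0] = sssrrrssssststtsstrtrs$
  rot[1] = ssrrrssssststtsstrtrs$s
  rot[2] = srrrssssststtsstrtrs$ss
  rot[3] = rrrssssststtsstrtrs$sss
  rot[4] = rrssssststtsstrtrs$sssr
  rot[5] = rssssststtsstrtrs$sssrr
  rot[6] = ssssststtsstrtrs$sssrrr
  rot[7] = sssststtsstrtrs$sssrrrs
  rot[8] = ssststtsstrtrs$sssrrrss
  rot[9] = sststtsstrtrs$sssrrrsss
  rot[10] = ststtsstrtrs$sssrrrssss
  rot[11] = tsttsstrtrs$sssrrrsssss
  rot[12] = sttsstrtrs$sssrrrssssst
  rot[13] = ttsstrtrs$sssrrrsssssts
  rot[14] = tsstrtrs$sssrrrssssstst
  rot[15] = sstrtrs$sssrrrssssststt
  rot[16] = strtrs$sssrrrssssststts
  rot[17] = trtrs$sssrrrssssststtss
  rot[18] = rtrs$sssrrrssssststtsst
  rot[19] = trs$sssrrrssssststtsstr
  rot[20] = rs$sssrrrssssststtsstrt
  rot[21] = s$sssrrrssssststtsstrtr
  rot[22] = $sssrrrssssststtsstrtrs
Sorted (with $ < everything):
  sorted[0] = $sssrrrssssststtsstrtrs
  sorted[1] = rrrssssststtsstrtrs$sss
  sorted[2] = rrssssststtsstrtrs$sssr
  sorted[3] = rs$sssrrrssssststtsstrt
  sorted[4] = rssssststtsstrtrs$sssrr
  sorted[5] = rtrs$sssrrrssssststtsst
  sorted[6] = s$sssrrrssssststtsstrtr
  sorted[7] = srrrssssststtsstrtrs$ss
  sorted[8] = ssrrrssssststtsstrtrs$s
  sorted[9] = sssrrrssssststtsstrtrs$
  sorted[10] = ssssststtsstrtrs$sssrrr
  sorted[11] = sssststtsstrtrs$sssrrrs
  sorted[12] = ssststtsstrtrs$sssrrrss
  sorted[13] = sstrtrs$sssrrrssssststt
  sorted[14] = sststtsstrtrs$sssrrrsss
  sorted[15] = strtrs$sssrrrssssststts
  sorted[16] = ststtsstrtrs$sssrrrssss
  sorted[17] = sttsstrtrs$sssrrrssssst
  sorted[18] = trs$sssrrrssssststtsstr
  sorted[19] = trtrs$sssrrrssssststtss
  sorted[20] = tsstrtrs$sssrrrssssstst
  sorted[21] = tsttsstrtrs$sssrrrsssss
  sorted[22] = ttsstrtrs$sssrrrsssssts
sorted[14] = sststtsstrtrs$sssrrrsss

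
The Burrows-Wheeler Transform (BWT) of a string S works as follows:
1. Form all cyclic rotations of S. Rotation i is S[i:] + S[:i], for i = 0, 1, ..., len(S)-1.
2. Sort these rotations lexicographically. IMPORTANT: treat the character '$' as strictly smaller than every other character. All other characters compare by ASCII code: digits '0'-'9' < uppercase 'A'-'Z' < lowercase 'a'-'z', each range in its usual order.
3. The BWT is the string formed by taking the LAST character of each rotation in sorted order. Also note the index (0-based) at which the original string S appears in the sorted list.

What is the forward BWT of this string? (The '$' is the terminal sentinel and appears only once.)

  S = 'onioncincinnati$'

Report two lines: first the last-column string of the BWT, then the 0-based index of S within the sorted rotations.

Answer: innntccnnoioii$a
14

Derivation:
All 16 rotations (rotation i = S[i:]+S[:i]):
  rot[0] = onioncincinnati$
  rot[1] = nioncincinnati$o
  rot[2] = ioncincinnati$on
  rot[3] = oncincinnati$oni
  rot[4] = ncincinnati$onio
  rot[5] = cincinnati$onion
  rot[6] = incinnati$onionc
  rot[7] = ncinnati$onionci
  rot[8] = cinnati$onioncin
  rot[9] = innati$onioncinc
  rot[10] = nnati$onioncinci
  rot[11] = nati$onioncincin
  rot[12] = ati$onioncincinn
  rot[13] = ti$onioncincinna
  rot[14] = i$onioncincinnat
  rot[15] = $onioncincinnati
Sorted (with $ < everything):
  sorted[0] = $onioncincinnati  (last char: 'i')
  sorted[1] = ati$onioncincinn  (last char: 'n')
  sorted[2] = cincinnati$onion  (last char: 'n')
  sorted[3] = cinnati$onioncin  (last char: 'n')
  sorted[4] = i$onioncincinnat  (last char: 't')
  sorted[5] = incinnati$onionc  (last char: 'c')
  sorted[6] = innati$onioncinc  (last char: 'c')
  sorted[7] = ioncincinnati$on  (last char: 'n')
  sorted[8] = nati$onioncincin  (last char: 'n')
  sorted[9] = ncincinnati$onio  (last char: 'o')
  sorted[10] = ncinnati$onionci  (last char: 'i')
  sorted[11] = nioncincinnati$o  (last char: 'o')
  sorted[12] = nnati$onioncinci  (last char: 'i')
  sorted[13] = oncincinnati$oni  (last char: 'i')
  sorted[14] = onioncincinnati$  (last char: '$')
  sorted[15] = ti$onioncincinna  (last char: 'a')
Last column: innntccnnoioii$a
Original string S is at sorted index 14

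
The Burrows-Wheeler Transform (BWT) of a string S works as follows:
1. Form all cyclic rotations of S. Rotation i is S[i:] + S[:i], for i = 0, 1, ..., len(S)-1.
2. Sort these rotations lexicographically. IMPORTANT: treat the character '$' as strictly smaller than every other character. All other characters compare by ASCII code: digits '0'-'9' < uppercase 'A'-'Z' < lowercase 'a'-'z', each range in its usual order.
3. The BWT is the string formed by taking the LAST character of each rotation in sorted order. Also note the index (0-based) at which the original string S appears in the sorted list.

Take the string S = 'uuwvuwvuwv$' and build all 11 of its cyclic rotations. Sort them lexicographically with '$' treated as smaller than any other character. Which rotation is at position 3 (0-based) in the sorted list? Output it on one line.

All 11 rotations (rotation i = S[i:]+S[:i]):
  rot[0] = uuwvuwvuwv$
  rot[1] = uwvuwvuwv$u
  rot[2] = wvuwvuwv$uu
  rot[3] = vuwvuwv$uuw
  rot[4] = uwvuwv$uuwv
  rot[5] = wvuwv$uuwvu
  rot[6] = vuwv$uuwvuw
  rot[7] = uwv$uuwvuwv
  rot[8] = wv$uuwvuwvu
  rot[9] = v$uuwvuwvuw
  rot[10] = $uuwvuwvuwv
Sorted (with $ < everything):
  sorted[0] = $uuwvuwvuwv
  sorted[1] = uuwvuwvuwv$
  sorted[2] = uwv$uuwvuwv
  sorted[3] = uwvuwv$uuwv
  sorted[4] = uwvuwvuwv$u
  sorted[5] = v$uuwvuwvuw
  sorted[6] = vuwv$uuwvuw
  sorted[7] = vuwvuwv$uuw
  sorted[8] = wv$uuwvuwvu
  sorted[9] = wvuwv$uuwvu
  sorted[10] = wvuwvuwv$uu
sorted[3] = uwvuwv$uuwv

Answer: uwvuwv$uuwv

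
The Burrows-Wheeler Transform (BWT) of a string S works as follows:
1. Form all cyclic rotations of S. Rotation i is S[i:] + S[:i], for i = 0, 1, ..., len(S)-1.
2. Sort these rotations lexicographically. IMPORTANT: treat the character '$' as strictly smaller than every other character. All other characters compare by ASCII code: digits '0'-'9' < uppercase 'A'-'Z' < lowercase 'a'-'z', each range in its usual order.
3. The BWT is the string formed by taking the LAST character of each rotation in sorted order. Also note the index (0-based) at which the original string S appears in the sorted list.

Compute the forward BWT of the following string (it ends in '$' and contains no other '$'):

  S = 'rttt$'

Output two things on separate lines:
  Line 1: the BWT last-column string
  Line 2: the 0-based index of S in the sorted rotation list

All 5 rotations (rotation i = S[i:]+S[:i]):
  rot[0] = rttt$
  rot[1] = ttt$r
  rot[2] = tt$rt
  rot[3] = t$rtt
  rot[4] = $rttt
Sorted (with $ < everything):
  sorted[0] = $rttt  (last char: 't')
  sorted[1] = rttt$  (last char: '$')
  sorted[2] = t$rtt  (last char: 't')
  sorted[3] = tt$rt  (last char: 't')
  sorted[4] = ttt$r  (last char: 'r')
Last column: t$ttr
Original string S is at sorted index 1

Answer: t$ttr
1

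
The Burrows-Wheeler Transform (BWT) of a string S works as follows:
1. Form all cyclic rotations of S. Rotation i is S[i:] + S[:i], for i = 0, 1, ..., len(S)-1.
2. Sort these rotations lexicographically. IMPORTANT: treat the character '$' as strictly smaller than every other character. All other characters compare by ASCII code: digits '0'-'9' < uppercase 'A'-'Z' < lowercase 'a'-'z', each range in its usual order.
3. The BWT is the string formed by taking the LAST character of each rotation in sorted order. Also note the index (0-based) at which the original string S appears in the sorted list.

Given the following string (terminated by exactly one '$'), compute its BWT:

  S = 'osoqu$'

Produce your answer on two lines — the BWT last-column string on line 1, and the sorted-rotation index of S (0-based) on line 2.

All 6 rotations (rotation i = S[i:]+S[:i]):
  rot[0] = osoqu$
  rot[1] = soqu$o
  rot[2] = oqu$os
  rot[3] = qu$oso
  rot[4] = u$osoq
  rot[5] = $osoqu
Sorted (with $ < everything):
  sorted[0] = $osoqu  (last char: 'u')
  sorted[1] = oqu$os  (last char: 's')
  sorted[2] = osoqu$  (last char: '$')
  sorted[3] = qu$oso  (last char: 'o')
  sorted[4] = soqu$o  (last char: 'o')
  sorted[5] = u$osoq  (last char: 'q')
Last column: us$ooq
Original string S is at sorted index 2

Answer: us$ooq
2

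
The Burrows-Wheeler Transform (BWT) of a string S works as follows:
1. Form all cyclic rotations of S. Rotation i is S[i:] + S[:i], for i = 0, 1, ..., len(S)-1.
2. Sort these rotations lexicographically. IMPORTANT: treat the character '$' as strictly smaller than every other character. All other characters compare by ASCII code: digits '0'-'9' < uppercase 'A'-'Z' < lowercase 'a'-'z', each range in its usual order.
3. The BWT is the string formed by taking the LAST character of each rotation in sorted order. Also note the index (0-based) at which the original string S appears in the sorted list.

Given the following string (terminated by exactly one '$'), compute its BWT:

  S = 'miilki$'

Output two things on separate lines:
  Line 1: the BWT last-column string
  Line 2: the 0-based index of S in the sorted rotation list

All 7 rotations (rotation i = S[i:]+S[:i]):
  rot[0] = miilki$
  rot[1] = iilki$m
  rot[2] = ilki$mi
  rot[3] = lki$mii
  rot[4] = ki$miil
  rot[5] = i$miilk
  rot[6] = $miilki
Sorted (with $ < everything):
  sorted[0] = $miilki  (last char: 'i')
  sorted[1] = i$miilk  (last char: 'k')
  sorted[2] = iilki$m  (last char: 'm')
  sorted[3] = ilki$mi  (last char: 'i')
  sorted[4] = ki$miil  (last char: 'l')
  sorted[5] = lki$mii  (last char: 'i')
  sorted[6] = miilki$  (last char: '$')
Last column: ikmili$
Original string S is at sorted index 6

Answer: ikmili$
6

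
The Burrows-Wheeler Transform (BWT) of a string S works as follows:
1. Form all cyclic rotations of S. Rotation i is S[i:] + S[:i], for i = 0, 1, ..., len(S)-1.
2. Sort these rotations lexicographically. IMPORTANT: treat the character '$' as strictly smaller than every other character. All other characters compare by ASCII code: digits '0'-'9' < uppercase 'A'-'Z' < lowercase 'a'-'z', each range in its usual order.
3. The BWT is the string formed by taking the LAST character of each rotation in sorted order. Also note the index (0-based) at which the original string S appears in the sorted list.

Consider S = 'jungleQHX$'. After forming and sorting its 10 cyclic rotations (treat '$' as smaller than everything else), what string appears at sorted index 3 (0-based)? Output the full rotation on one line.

Answer: X$jungleQH

Derivation:
All 10 rotations (rotation i = S[i:]+S[:i]):
  rot[0] = jungleQHX$
  rot[1] = ungleQHX$j
  rot[2] = ngleQHX$ju
  rot[3] = gleQHX$jun
  rot[4] = leQHX$jung
  rot[5] = eQHX$jungl
  rot[6] = QHX$jungle
  rot[7] = HX$jungleQ
  rot[8] = X$jungleQH
  rot[9] = $jungleQHX
Sorted (with $ < everything):
  sorted[0] = $jungleQHX
  sorted[1] = HX$jungleQ
  sorted[2] = QHX$jungle
  sorted[3] = X$jungleQH
  sorted[4] = eQHX$jungl
  sorted[5] = gleQHX$jun
  sorted[6] = jungleQHX$
  sorted[7] = leQHX$jung
  sorted[8] = ngleQHX$ju
  sorted[9] = ungleQHX$j
sorted[3] = X$jungleQH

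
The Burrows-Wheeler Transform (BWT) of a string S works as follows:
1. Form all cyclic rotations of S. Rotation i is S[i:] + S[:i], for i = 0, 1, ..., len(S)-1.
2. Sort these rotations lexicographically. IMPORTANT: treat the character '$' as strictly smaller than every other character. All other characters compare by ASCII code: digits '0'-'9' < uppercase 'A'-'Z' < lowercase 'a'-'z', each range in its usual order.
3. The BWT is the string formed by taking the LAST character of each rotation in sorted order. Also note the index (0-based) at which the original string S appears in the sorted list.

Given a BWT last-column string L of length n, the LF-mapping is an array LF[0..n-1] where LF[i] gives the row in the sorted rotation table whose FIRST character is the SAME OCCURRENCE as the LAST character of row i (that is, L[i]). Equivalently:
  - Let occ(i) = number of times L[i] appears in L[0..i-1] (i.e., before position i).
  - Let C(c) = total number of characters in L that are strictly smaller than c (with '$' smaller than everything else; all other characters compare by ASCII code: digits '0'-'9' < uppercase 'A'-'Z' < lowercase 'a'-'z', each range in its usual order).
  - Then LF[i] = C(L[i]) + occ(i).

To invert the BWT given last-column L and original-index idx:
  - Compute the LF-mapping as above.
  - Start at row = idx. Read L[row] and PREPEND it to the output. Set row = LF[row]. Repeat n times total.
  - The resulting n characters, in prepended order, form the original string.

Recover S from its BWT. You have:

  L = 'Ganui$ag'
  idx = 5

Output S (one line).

Answer: iguanaG$

Derivation:
LF mapping: 1 2 6 7 5 0 3 4
Walk LF starting at row 5, prepending L[row]:
  step 1: row=5, L[5]='$', prepend. Next row=LF[5]=0
  step 2: row=0, L[0]='G', prepend. Next row=LF[0]=1
  step 3: row=1, L[1]='a', prepend. Next row=LF[1]=2
  step 4: row=2, L[2]='n', prepend. Next row=LF[2]=6
  step 5: row=6, L[6]='a', prepend. Next row=LF[6]=3
  step 6: row=3, L[3]='u', prepend. Next row=LF[3]=7
  step 7: row=7, L[7]='g', prepend. Next row=LF[7]=4
  step 8: row=4, L[4]='i', prepend. Next row=LF[4]=5
Reversed output: iguanaG$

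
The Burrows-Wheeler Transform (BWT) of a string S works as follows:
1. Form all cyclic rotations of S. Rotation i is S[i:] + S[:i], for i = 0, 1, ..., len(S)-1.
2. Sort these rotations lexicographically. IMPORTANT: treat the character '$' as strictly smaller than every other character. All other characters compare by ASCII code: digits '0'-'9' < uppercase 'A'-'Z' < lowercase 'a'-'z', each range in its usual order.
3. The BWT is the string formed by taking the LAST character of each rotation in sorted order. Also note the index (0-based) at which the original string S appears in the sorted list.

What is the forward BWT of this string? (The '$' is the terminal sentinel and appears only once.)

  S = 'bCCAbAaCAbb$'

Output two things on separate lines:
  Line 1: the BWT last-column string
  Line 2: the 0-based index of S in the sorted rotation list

All 12 rotations (rotation i = S[i:]+S[:i]):
  rot[0] = bCCAbAaCAbb$
  rot[1] = CCAbAaCAbb$b
  rot[2] = CAbAaCAbb$bC
  rot[3] = AbAaCAbb$bCC
  rot[4] = bAaCAbb$bCCA
  rot[5] = AaCAbb$bCCAb
  rot[6] = aCAbb$bCCAbA
  rot[7] = CAbb$bCCAbAa
  rot[8] = Abb$bCCAbAaC
  rot[9] = bb$bCCAbAaCA
  rot[10] = b$bCCAbAaCAb
  rot[11] = $bCCAbAaCAbb
Sorted (with $ < everything):
  sorted[0] = $bCCAbAaCAbb  (last char: 'b')
  sorted[1] = AaCAbb$bCCAb  (last char: 'b')
  sorted[2] = AbAaCAbb$bCC  (last char: 'C')
  sorted[3] = Abb$bCCAbAaC  (last char: 'C')
  sorted[4] = CAbAaCAbb$bC  (last char: 'C')
  sorted[5] = CAbb$bCCAbAa  (last char: 'a')
  sorted[6] = CCAbAaCAbb$b  (last char: 'b')
  sorted[7] = aCAbb$bCCAbA  (last char: 'A')
  sorted[8] = b$bCCAbAaCAb  (last char: 'b')
  sorted[9] = bAaCAbb$bCCA  (last char: 'A')
  sorted[10] = bCCAbAaCAbb$  (last char: '$')
  sorted[11] = bb$bCCAbAaCA  (last char: 'A')
Last column: bbCCCabAbA$A
Original string S is at sorted index 10

Answer: bbCCCabAbA$A
10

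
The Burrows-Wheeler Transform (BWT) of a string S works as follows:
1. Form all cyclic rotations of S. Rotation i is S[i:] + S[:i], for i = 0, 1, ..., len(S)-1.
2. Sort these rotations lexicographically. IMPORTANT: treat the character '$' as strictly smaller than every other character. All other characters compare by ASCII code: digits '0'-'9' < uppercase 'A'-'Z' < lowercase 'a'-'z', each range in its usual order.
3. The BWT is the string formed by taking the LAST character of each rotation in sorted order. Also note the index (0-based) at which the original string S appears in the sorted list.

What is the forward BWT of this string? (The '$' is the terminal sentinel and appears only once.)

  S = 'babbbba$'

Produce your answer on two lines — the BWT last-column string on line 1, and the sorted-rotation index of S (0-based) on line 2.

All 8 rotations (rotation i = S[i:]+S[:i]):
  rot[0] = babbbba$
  rot[1] = abbbba$b
  rot[2] = bbbba$ba
  rot[3] = bbba$bab
  rot[4] = bba$babb
  rot[5] = ba$babbb
  rot[6] = a$babbbb
  rot[7] = $babbbba
Sorted (with $ < everything):
  sorted[0] = $babbbba  (last char: 'a')
  sorted[1] = a$babbbb  (last char: 'b')
  sorted[2] = abbbba$b  (last char: 'b')
  sorted[3] = ba$babbb  (last char: 'b')
  sorted[4] = babbbba$  (last char: '$')
  sorted[5] = bba$babb  (last char: 'b')
  sorted[6] = bbba$bab  (last char: 'b')
  sorted[7] = bbbba$ba  (last char: 'a')
Last column: abbb$bba
Original string S is at sorted index 4

Answer: abbb$bba
4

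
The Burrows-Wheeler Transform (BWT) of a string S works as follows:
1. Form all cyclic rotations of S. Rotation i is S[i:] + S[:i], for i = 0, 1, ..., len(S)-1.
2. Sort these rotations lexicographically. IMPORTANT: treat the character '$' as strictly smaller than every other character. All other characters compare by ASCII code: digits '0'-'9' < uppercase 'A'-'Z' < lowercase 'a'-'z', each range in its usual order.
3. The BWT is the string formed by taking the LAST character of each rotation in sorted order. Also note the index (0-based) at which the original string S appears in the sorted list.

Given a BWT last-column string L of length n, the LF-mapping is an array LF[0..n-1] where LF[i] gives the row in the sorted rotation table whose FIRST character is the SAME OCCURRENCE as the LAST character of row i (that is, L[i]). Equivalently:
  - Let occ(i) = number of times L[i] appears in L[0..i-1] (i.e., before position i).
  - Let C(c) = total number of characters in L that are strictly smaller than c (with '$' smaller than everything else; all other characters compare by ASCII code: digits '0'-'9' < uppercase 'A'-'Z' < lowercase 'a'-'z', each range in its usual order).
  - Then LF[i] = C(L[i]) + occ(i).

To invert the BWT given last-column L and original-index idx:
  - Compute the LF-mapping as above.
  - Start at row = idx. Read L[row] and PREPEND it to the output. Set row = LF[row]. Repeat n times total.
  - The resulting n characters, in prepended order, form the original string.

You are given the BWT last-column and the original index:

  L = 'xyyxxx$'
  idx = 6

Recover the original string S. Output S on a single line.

Answer: yxxxyx$

Derivation:
LF mapping: 1 5 6 2 3 4 0
Walk LF starting at row 6, prepending L[row]:
  step 1: row=6, L[6]='$', prepend. Next row=LF[6]=0
  step 2: row=0, L[0]='x', prepend. Next row=LF[0]=1
  step 3: row=1, L[1]='y', prepend. Next row=LF[1]=5
  step 4: row=5, L[5]='x', prepend. Next row=LF[5]=4
  step 5: row=4, L[4]='x', prepend. Next row=LF[4]=3
  step 6: row=3, L[3]='x', prepend. Next row=LF[3]=2
  step 7: row=2, L[2]='y', prepend. Next row=LF[2]=6
Reversed output: yxxxyx$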